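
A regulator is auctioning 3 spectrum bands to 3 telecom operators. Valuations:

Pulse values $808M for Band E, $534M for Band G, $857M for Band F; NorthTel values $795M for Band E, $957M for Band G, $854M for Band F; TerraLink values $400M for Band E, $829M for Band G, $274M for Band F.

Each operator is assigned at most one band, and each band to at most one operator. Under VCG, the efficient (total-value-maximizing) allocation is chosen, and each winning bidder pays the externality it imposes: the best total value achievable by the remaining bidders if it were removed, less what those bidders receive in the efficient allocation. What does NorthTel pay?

Efficient allocation: Pulse→Band E ($808M), NorthTel→Band F ($854M), TerraLink→Band G ($829M); total welfare W = $2491M.
NorthTel receives Band F at value $854M, so the others get W − 854 = $1637M.
Without NorthTel: best allocation of the remaining 2 bidders over all 3 bands is Pulse→Band F ($857M), TerraLink→Band G ($829M), total $1686M.
VCG payment = (others' best without NorthTel) − (others' welfare with NorthTel) = 1686 − 1637 = $49M.

NorthTel pays $49M.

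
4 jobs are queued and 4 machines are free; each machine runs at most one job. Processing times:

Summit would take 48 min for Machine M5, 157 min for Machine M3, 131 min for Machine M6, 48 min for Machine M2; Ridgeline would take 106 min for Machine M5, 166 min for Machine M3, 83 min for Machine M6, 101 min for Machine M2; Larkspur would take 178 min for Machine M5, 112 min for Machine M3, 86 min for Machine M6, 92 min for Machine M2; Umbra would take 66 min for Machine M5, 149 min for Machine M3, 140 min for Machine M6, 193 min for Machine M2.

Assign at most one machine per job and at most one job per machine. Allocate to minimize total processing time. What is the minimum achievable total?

Treat this as an assignment problem: match each job to one machine.
Optimal: Summit→Machine M2 (48 min), Ridgeline→Machine M6 (83 min), Larkspur→Machine M3 (112 min), Umbra→Machine M5 (66 min) — total 48+83+112+66 = 309 min.
Column-greedy (each machine in turn goes to its cheapest remaining job) gives 436 min, worse by 127.
Next-best assignment: Summit→Machine M2, Ridgeline→Machine M3, Larkspur→Machine M6, Umbra→Machine M5 = 366 min.
Checked against all permutations: 309 min is optimal.

Minimum total: 309 min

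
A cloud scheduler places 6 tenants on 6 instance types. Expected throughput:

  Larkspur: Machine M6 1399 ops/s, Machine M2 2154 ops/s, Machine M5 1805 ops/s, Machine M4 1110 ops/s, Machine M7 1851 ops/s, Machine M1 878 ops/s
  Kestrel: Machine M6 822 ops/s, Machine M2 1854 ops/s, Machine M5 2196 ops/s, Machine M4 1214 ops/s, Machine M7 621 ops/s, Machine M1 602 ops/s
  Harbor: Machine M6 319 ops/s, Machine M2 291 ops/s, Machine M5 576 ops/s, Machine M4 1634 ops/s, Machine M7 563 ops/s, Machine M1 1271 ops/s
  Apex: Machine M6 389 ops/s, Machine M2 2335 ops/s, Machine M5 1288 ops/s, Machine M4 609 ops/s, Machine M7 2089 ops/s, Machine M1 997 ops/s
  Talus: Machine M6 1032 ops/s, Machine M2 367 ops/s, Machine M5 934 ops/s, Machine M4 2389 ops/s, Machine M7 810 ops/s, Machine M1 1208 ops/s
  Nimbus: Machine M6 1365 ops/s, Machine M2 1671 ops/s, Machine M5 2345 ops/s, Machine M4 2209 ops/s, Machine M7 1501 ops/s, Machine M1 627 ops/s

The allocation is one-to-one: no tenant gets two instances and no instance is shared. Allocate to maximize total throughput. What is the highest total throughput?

Optimal: Larkspur→Machine M2 (2154 ops/s), Kestrel→Machine M5 (2196 ops/s), Harbor→Machine M1 (1271 ops/s), Apex→Machine M7 (2089 ops/s), Talus→Machine M4 (2389 ops/s), Nimbus→Machine M6 (1365 ops/s) — total 2154+2196+1271+2089+2389+1365 = 11464 ops/s.
Row-greedy (each tenant in turn takes its best remaining instance) gives 10646 ops/s, worse by 818.
Swapping Nimbus↔Apex (Nimbus→Machine M7 1501 ops/s, Apex→Machine M6 389 ops/s) loses 1564.

Maximum total: 11464 ops/s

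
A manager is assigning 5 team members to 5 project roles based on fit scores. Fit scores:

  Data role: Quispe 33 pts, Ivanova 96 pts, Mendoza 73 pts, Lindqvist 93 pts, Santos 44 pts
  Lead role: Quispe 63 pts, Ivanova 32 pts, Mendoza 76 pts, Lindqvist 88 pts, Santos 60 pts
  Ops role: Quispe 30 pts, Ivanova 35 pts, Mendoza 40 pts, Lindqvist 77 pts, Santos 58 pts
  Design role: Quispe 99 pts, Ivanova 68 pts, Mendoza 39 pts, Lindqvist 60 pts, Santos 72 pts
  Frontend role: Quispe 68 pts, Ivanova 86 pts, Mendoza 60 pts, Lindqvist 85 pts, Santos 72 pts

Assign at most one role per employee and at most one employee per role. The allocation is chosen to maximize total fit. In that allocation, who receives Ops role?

Optimal: Quispe→Design role (99 pts), Ivanova→Data role (96 pts), Mendoza→Lead role (76 pts), Lindqvist→Ops role (77 pts), Santos→Frontend role (72 pts) — total 99+96+76+77+72 = 420 pts.
Column-greedy (each role in turn goes to its best remaining employee) gives 401 pts, worse by 19.
Swapping Santos↔Quispe (Santos→Design role 72 pts, Quispe→Frontend role 68 pts) loses 31.
Lindqvist's own top role is Data role (93 pts), but forcing Lindqvist→Data role and reassigning the rest optimally gives only 412 pts — worse by 8.

Lindqvist receives Ops role.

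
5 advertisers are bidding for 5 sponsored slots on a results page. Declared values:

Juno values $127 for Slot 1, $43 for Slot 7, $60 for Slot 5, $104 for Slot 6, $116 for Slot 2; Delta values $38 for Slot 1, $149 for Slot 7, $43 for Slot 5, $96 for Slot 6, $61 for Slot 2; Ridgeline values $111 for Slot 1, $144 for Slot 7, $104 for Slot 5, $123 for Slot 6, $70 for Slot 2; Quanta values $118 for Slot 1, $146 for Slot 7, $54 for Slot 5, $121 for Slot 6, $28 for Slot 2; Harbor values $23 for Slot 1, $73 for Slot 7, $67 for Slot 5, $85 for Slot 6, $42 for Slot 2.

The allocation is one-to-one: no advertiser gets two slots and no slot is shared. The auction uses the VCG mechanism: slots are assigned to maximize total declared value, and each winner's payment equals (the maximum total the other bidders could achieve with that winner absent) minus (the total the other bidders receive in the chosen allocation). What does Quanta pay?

Quanta pays $11.

Efficient allocation: Juno→Slot 2 ($116), Delta→Slot 7 ($149), Ridgeline→Slot 6 ($123), Quanta→Slot 1 ($118), Harbor→Slot 5 ($67); total welfare W = $573.
Quanta receives Slot 1 at value $118, so the others get W − 118 = $455.
Without Quanta: best allocation of the remaining 4 bidders over all 5 slots is Juno→Slot 1 ($127), Delta→Slot 7 ($149), Ridgeline→Slot 6 ($123), Harbor→Slot 5 ($67), total $466.
VCG payment = (others' best without Quanta) − (others' welfare with Quanta) = 466 − 455 = $11.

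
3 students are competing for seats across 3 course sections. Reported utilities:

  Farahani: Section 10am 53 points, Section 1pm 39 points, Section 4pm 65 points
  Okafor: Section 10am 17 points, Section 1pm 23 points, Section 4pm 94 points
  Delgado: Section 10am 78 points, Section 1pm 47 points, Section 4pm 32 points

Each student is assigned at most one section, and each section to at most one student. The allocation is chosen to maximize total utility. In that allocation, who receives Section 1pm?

Optimal: Farahani→Section 1pm (39 points), Okafor→Section 4pm (94 points), Delgado→Section 10am (78 points) — total 39+94+78 = 211 points.
Row-greedy (each student in turn takes its best remaining section) gives 166 points, worse by 45.
Next-best assignment: Farahani→Section 10am, Okafor→Section 4pm, Delgado→Section 1pm = 194 points.
Farahani's own top section is Section 4pm (65 points), but forcing Farahani→Section 4pm and reassigning the rest optimally gives only 166 points — worse by 45.

Farahani receives Section 1pm.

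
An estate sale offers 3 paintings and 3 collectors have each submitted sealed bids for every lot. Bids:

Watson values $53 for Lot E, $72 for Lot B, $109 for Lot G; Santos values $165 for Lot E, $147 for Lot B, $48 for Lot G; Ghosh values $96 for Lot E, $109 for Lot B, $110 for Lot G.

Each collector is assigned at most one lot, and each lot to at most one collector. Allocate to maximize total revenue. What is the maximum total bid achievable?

Max total: $383

Optimal: Watson→Lot G ($109), Santos→Lot E ($165), Ghosh→Lot B ($109) — total 109+165+109 = $383.
Max-entry greedy (repeatedly take the single best remaining cell) gives $347, worse by 36.
Every other assignment is strictly worse.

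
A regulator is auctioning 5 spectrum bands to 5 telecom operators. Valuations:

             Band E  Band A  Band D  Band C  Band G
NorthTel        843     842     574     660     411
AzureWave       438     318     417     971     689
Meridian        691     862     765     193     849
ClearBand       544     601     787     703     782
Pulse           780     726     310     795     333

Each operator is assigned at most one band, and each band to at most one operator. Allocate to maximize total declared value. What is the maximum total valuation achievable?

This is the linear assignment problem.
Optimal: NorthTel→Band A ($842M), AzureWave→Band C ($971M), Meridian→Band G ($849M), ClearBand→Band D ($787M), Pulse→Band E ($780M) — total 842+971+849+787+780 = $4229M.
Column-greedy (each band in turn goes to its best remaining operator) gives $3796M, worse by 433.
Swapping AzureWave↔Pulse (AzureWave→Band E $438M, Pulse→Band C $795M) loses 518.

Max total: $4229M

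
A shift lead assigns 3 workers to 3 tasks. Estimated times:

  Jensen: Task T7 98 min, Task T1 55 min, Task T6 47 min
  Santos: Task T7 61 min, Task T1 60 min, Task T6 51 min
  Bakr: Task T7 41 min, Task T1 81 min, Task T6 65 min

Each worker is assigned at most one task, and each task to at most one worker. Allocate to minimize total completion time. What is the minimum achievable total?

Minimum total: 147 min

Optimal: Jensen→Task T1 (55 min), Santos→Task T6 (51 min), Bakr→Task T7 (41 min) — total 55+51+41 = 147 min.
Min-entry greedy (repeatedly take the single cheapest remaining cell) gives 148 min, worse by 1.
Next-best assignment: Jensen→Task T6, Santos→Task T1, Bakr→Task T7 = 148 min.
Swapping Santos↔Jensen (Santos→Task T1 60 min, Jensen→Task T6 47 min) adds 1.
Every other assignment is strictly worse.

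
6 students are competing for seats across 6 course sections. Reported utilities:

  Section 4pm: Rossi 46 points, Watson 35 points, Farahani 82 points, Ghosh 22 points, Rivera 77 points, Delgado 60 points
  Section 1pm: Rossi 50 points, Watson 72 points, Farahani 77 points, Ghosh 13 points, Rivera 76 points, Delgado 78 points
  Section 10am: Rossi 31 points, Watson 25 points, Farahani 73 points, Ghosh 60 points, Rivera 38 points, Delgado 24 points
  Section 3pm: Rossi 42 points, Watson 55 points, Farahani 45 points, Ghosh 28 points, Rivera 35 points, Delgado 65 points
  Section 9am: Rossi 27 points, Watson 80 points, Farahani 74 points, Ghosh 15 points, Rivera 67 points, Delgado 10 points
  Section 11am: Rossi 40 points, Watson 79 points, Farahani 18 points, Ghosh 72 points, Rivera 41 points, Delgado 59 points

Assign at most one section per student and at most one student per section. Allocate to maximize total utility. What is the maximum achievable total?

Maximum total: 422 points

Optimal: Rossi→Section 3pm (42 points), Watson→Section 9am (80 points), Farahani→Section 10am (73 points), Ghosh→Section 11am (72 points), Rivera→Section 4pm (77 points), Delgado→Section 1pm (78 points) — total 42+80+73+72+77+78 = 422 points.
Next-best assignment: Rossi→Section 1pm, Watson→Section 9am, Farahani→Section 10am, Ghosh→Section 11am, Rivera→Section 4pm, Delgado→Section 3pm = 417 points.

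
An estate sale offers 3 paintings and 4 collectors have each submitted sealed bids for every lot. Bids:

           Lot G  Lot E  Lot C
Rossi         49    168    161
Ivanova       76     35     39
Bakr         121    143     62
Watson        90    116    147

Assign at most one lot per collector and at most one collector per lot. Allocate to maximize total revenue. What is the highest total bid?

Optimal: Bakr→Lot G ($121), Rossi→Lot E ($168), Watson→Lot C ($147) — total 121+168+147 = $436.
Row-greedy (each collector in turn takes its best remaining lot) gives $306, worse by 130.
Next-best assignment: Bakr→Lot G, Watson→Lot E, Rossi→Lot C = $398.
Swapping Bakr↔Watson (Bakr→Lot C $62, Watson→Lot G $90) loses 116.

Max total: $436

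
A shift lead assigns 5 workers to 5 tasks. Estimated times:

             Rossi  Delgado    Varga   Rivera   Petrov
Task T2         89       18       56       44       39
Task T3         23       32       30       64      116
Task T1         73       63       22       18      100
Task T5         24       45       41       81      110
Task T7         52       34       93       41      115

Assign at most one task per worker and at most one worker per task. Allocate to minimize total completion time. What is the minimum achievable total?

Min total: 145 min

Optimal: Rossi→Task T5 (24 min), Delgado→Task T7 (34 min), Varga→Task T3 (30 min), Rivera→Task T1 (18 min), Petrov→Task T2 (39 min) — total 24+34+30+18+39 = 145 min.
Min-entry greedy (repeatedly take the single cheapest remaining cell) gives 215 min, worse by 70.
Next-best assignment: Rossi→Task T3, Delgado→Task T7, Varga→Task T5, Rivera→Task T1, Petrov→Task T2 = 155 min.
Checked against all permutations: 145 min is optimal.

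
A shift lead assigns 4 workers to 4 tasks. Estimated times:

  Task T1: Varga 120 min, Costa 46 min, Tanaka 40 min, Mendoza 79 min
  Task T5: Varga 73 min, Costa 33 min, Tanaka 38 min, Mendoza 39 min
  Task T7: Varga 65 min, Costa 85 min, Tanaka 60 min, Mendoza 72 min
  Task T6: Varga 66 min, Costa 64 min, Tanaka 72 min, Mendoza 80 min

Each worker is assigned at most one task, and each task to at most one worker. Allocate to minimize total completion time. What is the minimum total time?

Minimum total: 208 min

Optimal: Varga→Task T7 (65 min), Costa→Task T6 (64 min), Tanaka→Task T1 (40 min), Mendoza→Task T5 (39 min) — total 65+64+40+39 = 208 min.
Next-best assignment: Varga→Task T6, Costa→Task T1, Tanaka→Task T7, Mendoza→Task T5 = 211 min.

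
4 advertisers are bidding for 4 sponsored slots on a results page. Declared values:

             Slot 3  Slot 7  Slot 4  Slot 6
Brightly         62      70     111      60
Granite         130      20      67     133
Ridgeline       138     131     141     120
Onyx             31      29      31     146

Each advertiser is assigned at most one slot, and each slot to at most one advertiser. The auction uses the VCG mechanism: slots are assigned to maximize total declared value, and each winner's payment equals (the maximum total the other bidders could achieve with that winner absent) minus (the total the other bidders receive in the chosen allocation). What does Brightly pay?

Brightly pays $10.

Efficient allocation: Brightly→Slot 4 ($111), Granite→Slot 3 ($130), Ridgeline→Slot 7 ($131), Onyx→Slot 6 ($146); total welfare W = $518.
Brightly receives Slot 4 at value $111, so the others get W − 111 = $407.
Without Brightly: best allocation of the remaining 3 bidders over all 4 slots is Granite→Slot 3 ($130), Ridgeline→Slot 4 ($141), Onyx→Slot 6 ($146), total $417.
VCG payment = (others' best without Brightly) − (others' welfare with Brightly) = 417 − 407 = $10.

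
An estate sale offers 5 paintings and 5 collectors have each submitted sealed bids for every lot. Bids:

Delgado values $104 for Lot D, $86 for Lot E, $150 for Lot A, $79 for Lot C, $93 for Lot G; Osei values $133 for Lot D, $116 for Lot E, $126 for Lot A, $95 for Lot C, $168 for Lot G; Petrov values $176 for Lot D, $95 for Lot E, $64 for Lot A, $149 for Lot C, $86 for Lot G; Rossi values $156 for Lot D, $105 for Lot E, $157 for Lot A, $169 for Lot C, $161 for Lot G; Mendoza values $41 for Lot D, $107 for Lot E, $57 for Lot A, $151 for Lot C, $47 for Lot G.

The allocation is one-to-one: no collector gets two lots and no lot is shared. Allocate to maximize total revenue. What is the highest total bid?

Maximum total: $770

Optimal: Delgado→Lot A ($150), Osei→Lot G ($168), Petrov→Lot D ($176), Rossi→Lot C ($169), Mendoza→Lot E ($107) — total 150+168+176+169+107 = $770.
Column-greedy (each lot in turn goes to its best remaining collector) gives $693, worse by 77.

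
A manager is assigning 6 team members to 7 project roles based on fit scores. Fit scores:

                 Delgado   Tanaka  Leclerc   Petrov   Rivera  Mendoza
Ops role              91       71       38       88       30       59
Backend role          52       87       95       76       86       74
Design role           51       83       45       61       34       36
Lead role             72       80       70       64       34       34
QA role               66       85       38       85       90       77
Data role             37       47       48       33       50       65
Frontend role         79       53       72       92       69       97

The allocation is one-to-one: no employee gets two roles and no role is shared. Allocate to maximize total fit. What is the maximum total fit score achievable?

Max total: 525 pts

Optimal: Delgado→Lead role (72 pts), Tanaka→Design role (83 pts), Leclerc→Backend role (95 pts), Petrov→Ops role (88 pts), Rivera→QA role (90 pts), Mendoza→Frontend role (97 pts) — total 72+83+95+88+90+97 = 525 pts.
Max-entry greedy (repeatedly take the single best remaining cell) gives 520 pts, worse by 5.
Swapping Delgado↔Petrov (Delgado→Ops role 91 pts, Petrov→Lead role 64 pts) loses 5.
No other one-to-one assignment exceeds 525 pts.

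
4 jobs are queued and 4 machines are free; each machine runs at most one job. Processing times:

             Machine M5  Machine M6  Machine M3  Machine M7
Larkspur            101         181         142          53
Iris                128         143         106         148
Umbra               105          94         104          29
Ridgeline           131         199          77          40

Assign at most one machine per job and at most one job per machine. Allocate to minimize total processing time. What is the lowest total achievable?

Optimal: Larkspur→Machine M5 (101 min), Iris→Machine M3 (106 min), Umbra→Machine M6 (94 min), Ridgeline→Machine M7 (40 min) — total 101+106+94+40 = 341 min.
Column-greedy (each machine in turn goes to its cheapest remaining job) gives 420 min, worse by 79.
Swapping Ridgeline↔Iris (Ridgeline→Machine M3 77 min, Iris→Machine M7 148 min) adds 79.

Minimum total: 341 min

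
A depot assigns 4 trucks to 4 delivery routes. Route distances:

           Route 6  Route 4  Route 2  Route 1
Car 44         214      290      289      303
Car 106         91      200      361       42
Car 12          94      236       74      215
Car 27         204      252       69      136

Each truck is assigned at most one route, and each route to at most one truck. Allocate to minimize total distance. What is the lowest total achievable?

Optimal: Car 44→Route 4 (290 km), Car 106→Route 1 (42 km), Car 12→Route 6 (94 km), Car 27→Route 2 (69 km) — total 290+42+94+69 = 495 km.
Column-greedy (each route in turn goes to its cheapest remaining truck) gives 699 km, worse by 204.
Swapping Car 12↔Car 44 (Car 12→Route 4 236 km, Car 44→Route 6 214 km) adds 66.
No other one-to-one assignment undercuts 495 km.

Min total: 495 km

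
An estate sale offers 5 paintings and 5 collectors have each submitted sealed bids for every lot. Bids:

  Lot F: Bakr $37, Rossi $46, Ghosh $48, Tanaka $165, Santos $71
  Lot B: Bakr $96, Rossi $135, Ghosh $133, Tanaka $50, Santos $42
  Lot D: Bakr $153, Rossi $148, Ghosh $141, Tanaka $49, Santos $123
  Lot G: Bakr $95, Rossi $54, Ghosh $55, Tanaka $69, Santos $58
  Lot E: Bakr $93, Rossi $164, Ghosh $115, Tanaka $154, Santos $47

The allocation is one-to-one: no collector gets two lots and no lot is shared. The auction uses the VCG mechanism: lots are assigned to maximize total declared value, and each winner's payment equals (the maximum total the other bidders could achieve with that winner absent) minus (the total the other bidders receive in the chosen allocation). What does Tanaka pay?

Tanaka pays $6.

Efficient allocation: Bakr→Lot G ($95), Rossi→Lot E ($164), Ghosh→Lot B ($133), Tanaka→Lot F ($165), Santos→Lot D ($123); total welfare W = $680.
Tanaka receives Lot F at value $165, so the others get W − 165 = $515.
Without Tanaka: best allocation of the remaining 4 bidders over all 5 lots is Bakr→Lot D ($153), Rossi→Lot E ($164), Ghosh→Lot B ($133), Santos→Lot F ($71), total $521.
VCG payment = (others' best without Tanaka) − (others' welfare with Tanaka) = 521 − 515 = $6.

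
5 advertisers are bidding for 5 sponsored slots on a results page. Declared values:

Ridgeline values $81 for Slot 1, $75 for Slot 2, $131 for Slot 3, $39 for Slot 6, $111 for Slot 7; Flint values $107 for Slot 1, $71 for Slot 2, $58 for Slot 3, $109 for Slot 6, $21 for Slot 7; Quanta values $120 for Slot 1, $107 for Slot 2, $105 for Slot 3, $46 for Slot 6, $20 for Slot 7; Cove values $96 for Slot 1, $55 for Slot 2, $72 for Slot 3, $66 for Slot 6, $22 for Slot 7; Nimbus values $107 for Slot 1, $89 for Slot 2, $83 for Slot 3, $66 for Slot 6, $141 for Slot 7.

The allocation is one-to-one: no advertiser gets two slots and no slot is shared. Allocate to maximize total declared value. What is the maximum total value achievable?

Treat this as an assignment problem: match each advertiser to one slot.
Optimal: Ridgeline→Slot 3 ($131), Flint→Slot 6 ($109), Quanta→Slot 2 ($107), Cove→Slot 1 ($96), Nimbus→Slot 7 ($141) — total 131+109+107+96+141 = $584.
Row-greedy (each advertiser in turn takes its best remaining slot) gives $556, worse by 28.
Next-best assignment: Ridgeline→Slot 3, Flint→Slot 6, Quanta→Slot 1, Cove→Slot 2, Nimbus→Slot 7 = $556.

Maximum total: $584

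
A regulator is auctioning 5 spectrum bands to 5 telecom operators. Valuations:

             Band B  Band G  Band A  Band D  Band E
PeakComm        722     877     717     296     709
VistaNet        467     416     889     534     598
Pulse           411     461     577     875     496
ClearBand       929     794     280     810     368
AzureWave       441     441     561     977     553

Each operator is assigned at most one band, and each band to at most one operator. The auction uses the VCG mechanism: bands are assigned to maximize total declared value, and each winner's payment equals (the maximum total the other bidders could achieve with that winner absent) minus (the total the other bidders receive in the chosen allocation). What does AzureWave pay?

AzureWave pays $379M.

Efficient allocation: PeakComm→Band G ($877M), VistaNet→Band A ($889M), Pulse→Band E ($496M), ClearBand→Band B ($929M), AzureWave→Band D ($977M); total welfare W = $4168M.
AzureWave receives Band D at value $977M, so the others get W − 977 = $3191M.
Without AzureWave: best allocation of the remaining 4 bidders over all 5 bands is PeakComm→Band G ($877M), VistaNet→Band A ($889M), Pulse→Band D ($875M), ClearBand→Band B ($929M), total $3570M.
VCG payment = (others' best without AzureWave) − (others' welfare with AzureWave) = 3570 − 3191 = $379M.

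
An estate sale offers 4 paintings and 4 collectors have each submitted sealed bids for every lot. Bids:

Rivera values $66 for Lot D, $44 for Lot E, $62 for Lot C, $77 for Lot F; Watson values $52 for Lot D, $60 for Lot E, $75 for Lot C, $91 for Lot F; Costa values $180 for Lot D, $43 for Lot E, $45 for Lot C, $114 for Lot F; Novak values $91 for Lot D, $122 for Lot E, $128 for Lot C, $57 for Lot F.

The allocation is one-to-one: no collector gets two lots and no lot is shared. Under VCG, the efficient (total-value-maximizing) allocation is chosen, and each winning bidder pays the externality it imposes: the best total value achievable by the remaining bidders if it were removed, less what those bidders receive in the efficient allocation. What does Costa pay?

Efficient allocation: Rivera→Lot C ($62), Watson→Lot F ($91), Costa→Lot D ($180), Novak→Lot E ($122); total welfare W = $455.
Costa receives Lot D at value $180, so the others get W − 180 = $275.
Without Costa: best allocation of the remaining 3 bidders over all 4 lots is Rivera→Lot D ($66), Watson→Lot F ($91), Novak→Lot C ($128), total $285.
VCG payment = (others' best without Costa) − (others' welfare with Costa) = 285 − 275 = $10.

Costa pays $10.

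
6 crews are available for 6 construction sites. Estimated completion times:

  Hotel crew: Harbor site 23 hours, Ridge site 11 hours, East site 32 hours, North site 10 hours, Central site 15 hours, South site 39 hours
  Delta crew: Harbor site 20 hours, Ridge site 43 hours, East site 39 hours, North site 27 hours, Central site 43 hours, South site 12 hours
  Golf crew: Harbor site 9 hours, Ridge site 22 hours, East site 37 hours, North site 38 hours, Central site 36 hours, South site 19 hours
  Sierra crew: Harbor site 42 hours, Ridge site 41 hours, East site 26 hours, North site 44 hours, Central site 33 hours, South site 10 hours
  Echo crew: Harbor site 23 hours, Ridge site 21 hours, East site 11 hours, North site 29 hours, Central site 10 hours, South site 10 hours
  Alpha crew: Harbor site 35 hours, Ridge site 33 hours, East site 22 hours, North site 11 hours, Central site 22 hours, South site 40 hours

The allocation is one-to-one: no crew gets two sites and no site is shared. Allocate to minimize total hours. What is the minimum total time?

Minimum total: 79 hours

Optimal: Hotel crew→Ridge site (11 hours), Delta crew→South site (12 hours), Golf crew→Harbor site (9 hours), Sierra crew→East site (26 hours), Echo crew→Central site (10 hours), Alpha crew→North site (11 hours) — total 11+12+9+26+10+11 = 79 hours.
Column-greedy (each site in turn goes to its cheapest remaining crew) gives 87 hours, worse by 8.
Next-best assignment: Hotel crew→Ridge site, Delta crew→South site, Golf crew→Harbor site, Sierra crew→Central site, Echo crew→East site, Alpha crew→North site = 87 hours.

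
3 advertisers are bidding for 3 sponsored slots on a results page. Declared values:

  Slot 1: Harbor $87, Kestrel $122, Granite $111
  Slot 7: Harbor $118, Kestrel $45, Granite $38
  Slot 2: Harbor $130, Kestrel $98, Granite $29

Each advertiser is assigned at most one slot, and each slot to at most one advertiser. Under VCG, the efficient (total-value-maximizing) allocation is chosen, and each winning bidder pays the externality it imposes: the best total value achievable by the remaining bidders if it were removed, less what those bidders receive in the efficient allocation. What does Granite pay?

Efficient allocation: Harbor→Slot 7 ($118), Kestrel→Slot 2 ($98), Granite→Slot 1 ($111); total welfare W = $327.
Granite receives Slot 1 at value $111, so the others get W − 111 = $216.
Without Granite: best allocation of the remaining 2 bidders over all 3 slots is Harbor→Slot 2 ($130), Kestrel→Slot 1 ($122), total $252.
VCG payment = (others' best without Granite) − (others' welfare with Granite) = 252 − 216 = $36.

Granite pays $36.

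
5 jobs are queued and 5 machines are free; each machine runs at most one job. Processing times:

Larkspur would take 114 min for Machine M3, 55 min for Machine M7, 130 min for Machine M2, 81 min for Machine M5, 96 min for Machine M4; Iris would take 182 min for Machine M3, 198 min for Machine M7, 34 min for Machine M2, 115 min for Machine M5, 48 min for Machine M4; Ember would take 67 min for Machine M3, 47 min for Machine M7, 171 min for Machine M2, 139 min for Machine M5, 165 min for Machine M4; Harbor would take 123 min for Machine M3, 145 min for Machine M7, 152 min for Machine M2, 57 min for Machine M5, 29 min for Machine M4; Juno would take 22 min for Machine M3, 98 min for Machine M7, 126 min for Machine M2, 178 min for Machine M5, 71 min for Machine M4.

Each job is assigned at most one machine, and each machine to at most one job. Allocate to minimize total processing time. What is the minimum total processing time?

This is the linear assignment problem.
Optimal: Larkspur→Machine M5 (81 min), Iris→Machine M2 (34 min), Ember→Machine M7 (47 min), Harbor→Machine M4 (29 min), Juno→Machine M3 (22 min) — total 81+34+47+29+22 = 213 min.
Column-greedy (each machine in turn goes to its cheapest remaining job) gives 256 min, worse by 43.
Next-best assignment: Larkspur→Machine M4, Iris→Machine M2, Ember→Machine M7, Harbor→Machine M5, Juno→Machine M3 = 256 min.
Every other assignment is strictly worse.

Minimum total: 213 min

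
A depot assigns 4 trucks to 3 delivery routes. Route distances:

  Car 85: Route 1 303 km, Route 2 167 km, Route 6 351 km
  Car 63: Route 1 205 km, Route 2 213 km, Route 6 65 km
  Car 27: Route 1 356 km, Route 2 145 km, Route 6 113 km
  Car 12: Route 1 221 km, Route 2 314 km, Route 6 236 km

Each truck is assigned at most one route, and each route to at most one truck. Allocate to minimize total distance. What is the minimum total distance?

This is the linear assignment problem.
Optimal: Car 12→Route 1 (221 km), Car 27→Route 2 (145 km), Car 63→Route 6 (65 km) — total 221+145+65 = 431 km.
Row-greedy (each truck in turn takes its cheapest remaining route) gives 588 km, worse by 157.
Next-best assignment: Car 12→Route 1, Car 85→Route 2, Car 63→Route 6 = 453 km.
Swapping Car 63↔Car 27 (Car 63→Route 2 213 km, Car 27→Route 6 113 km) adds 116.

Min total: 431 km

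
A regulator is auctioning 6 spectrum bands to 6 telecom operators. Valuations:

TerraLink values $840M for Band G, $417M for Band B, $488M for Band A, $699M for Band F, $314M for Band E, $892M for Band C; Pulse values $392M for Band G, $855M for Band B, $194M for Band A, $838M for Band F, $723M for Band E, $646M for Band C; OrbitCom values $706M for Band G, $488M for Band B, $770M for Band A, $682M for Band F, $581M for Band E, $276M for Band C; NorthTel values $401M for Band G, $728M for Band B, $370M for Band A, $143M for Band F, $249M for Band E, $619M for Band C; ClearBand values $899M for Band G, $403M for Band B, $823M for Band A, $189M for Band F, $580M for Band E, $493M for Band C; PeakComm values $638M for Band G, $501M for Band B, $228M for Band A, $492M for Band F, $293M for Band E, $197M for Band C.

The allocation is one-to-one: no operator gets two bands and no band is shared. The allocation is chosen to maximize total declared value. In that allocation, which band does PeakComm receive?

Optimal: TerraLink→Band C ($892M), Pulse→Band E ($723M), OrbitCom→Band A ($770M), NorthTel→Band B ($728M), ClearBand→Band G ($899M), PeakComm→Band F ($492M) — total 892+723+770+728+899+492 = $4504M.
Row-greedy (each operator in turn takes its best remaining band) gives $3990M, worse by 514.
PeakComm's own top band is Band G ($638M), but forcing PeakComm→Band G and reassigning the rest optimally gives only $4500M — worse by 4.

PeakComm receives Band F.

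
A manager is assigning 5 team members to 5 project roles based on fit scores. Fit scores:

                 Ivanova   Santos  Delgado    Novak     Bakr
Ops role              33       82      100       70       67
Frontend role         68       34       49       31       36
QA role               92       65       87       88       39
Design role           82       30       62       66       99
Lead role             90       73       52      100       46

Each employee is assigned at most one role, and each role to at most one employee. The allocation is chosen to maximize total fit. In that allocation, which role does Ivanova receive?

Optimal: Ivanova→Frontend role (68 pts), Santos→Ops role (82 pts), Delgado→QA role (87 pts), Novak→Lead role (100 pts), Bakr→Design role (99 pts) — total 68+82+87+100+99 = 436 pts.
Row-greedy (each employee in turn takes its best remaining role) gives 372 pts, worse by 64.
Swapping Delgado↔Novak (Delgado→Lead role 52 pts, Novak→QA role 88 pts) loses 47.
Ivanova's own top role is QA role (92 pts), but forcing Ivanova→QA role and reassigning the rest optimally gives only 425 pts — worse by 11.

Ivanova receives Frontend role.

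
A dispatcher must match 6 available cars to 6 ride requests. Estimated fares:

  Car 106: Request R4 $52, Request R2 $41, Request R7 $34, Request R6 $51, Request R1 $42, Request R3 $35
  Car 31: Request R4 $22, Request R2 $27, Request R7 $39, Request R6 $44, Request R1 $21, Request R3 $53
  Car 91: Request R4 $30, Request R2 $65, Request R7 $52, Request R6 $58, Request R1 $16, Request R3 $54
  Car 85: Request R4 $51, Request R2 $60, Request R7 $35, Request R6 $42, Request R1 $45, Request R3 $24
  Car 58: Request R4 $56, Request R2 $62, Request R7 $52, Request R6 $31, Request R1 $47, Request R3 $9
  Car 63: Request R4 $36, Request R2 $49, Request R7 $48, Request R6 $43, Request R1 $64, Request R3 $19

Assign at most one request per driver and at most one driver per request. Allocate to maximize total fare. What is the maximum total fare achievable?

Optimal: Car 106→Request R4 ($52), Car 31→Request R3 ($53), Car 91→Request R6 ($58), Car 85→Request R2 ($60), Car 58→Request R7 ($52), Car 63→Request R1 ($64) — total 52+53+58+60+52+64 = $339.
Row-greedy (each driver in turn takes its best remaining request) gives $310, worse by 29.
Next-best assignment: Car 106→Request R6, Car 31→Request R3, Car 91→Request R2, Car 85→Request R4, Car 58→Request R7, Car 63→Request R1 = $336.

Maximum total: $339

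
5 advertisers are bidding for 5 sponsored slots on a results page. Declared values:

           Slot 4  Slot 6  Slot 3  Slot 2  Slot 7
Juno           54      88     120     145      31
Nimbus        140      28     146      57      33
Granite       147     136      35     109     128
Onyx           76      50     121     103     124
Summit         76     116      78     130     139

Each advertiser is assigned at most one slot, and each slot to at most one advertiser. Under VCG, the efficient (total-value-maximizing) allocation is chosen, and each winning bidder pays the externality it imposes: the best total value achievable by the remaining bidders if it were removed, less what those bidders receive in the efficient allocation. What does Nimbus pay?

Efficient allocation: Juno→Slot 2 ($145), Nimbus→Slot 4 ($140), Granite→Slot 6 ($136), Onyx→Slot 3 ($121), Summit→Slot 7 ($139); total welfare W = $681.
Nimbus receives Slot 4 at value $140, so the others get W − 140 = $541.
Without Nimbus: best allocation of the remaining 4 bidders over all 5 slots is Juno→Slot 2 ($145), Granite→Slot 4 ($147), Onyx→Slot 3 ($121), Summit→Slot 7 ($139), total $552.
VCG payment = (others' best without Nimbus) − (others' welfare with Nimbus) = 552 − 541 = $11.

Nimbus pays $11.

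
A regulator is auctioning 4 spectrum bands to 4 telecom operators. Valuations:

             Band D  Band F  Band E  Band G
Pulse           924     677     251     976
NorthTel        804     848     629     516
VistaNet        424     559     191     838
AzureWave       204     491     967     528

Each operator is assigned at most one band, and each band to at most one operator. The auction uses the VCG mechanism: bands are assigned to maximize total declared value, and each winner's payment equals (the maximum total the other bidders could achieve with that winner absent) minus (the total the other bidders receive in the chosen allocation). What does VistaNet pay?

Efficient allocation: Pulse→Band D ($924M), NorthTel→Band F ($848M), VistaNet→Band G ($838M), AzureWave→Band E ($967M); total welfare W = $3577M.
VistaNet receives Band G at value $838M, so the others get W − 838 = $2739M.
Without VistaNet: best allocation of the remaining 3 bidders over all 4 bands is Pulse→Band G ($976M), NorthTel→Band F ($848M), AzureWave→Band E ($967M), total $2791M.
VCG payment = (others' best without VistaNet) − (others' welfare with VistaNet) = 2791 − 2739 = $52M.

VistaNet pays $52M.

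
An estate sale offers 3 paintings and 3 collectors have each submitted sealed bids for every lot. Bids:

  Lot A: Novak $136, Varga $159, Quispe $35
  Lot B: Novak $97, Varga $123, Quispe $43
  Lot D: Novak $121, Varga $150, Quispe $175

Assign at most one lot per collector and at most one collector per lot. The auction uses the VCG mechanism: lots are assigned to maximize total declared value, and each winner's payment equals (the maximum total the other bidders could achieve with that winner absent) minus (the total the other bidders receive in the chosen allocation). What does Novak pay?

Novak pays $36.

Efficient allocation: Novak→Lot A ($136), Varga→Lot B ($123), Quispe→Lot D ($175); total welfare W = $434.
Novak receives Lot A at value $136, so the others get W − 136 = $298.
Without Novak: best allocation of the remaining 2 bidders over all 3 lots is Varga→Lot A ($159), Quispe→Lot D ($175), total $334.
VCG payment = (others' best without Novak) − (others' welfare with Novak) = 334 − 298 = $36.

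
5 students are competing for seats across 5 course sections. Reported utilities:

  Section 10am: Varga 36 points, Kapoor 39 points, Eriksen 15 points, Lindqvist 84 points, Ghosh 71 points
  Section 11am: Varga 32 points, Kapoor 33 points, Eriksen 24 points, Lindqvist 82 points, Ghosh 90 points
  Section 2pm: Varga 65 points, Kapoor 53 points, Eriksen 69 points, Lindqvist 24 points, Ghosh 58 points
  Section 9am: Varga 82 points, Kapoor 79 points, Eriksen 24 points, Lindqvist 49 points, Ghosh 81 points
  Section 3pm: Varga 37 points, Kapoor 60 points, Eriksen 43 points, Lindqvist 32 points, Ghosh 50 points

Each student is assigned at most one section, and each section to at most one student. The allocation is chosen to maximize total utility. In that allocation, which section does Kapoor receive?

Optimal: Varga→Section 9am (82 points), Kapoor→Section 3pm (60 points), Eriksen→Section 2pm (69 points), Lindqvist→Section 10am (84 points), Ghosh→Section 11am (90 points) — total 82+60+69+84+90 = 385 points.
Kapoor's own top section is Section 9am (79 points), but forcing Kapoor→Section 9am and reassigning the rest optimally gives only 361 points — worse by 24.

Kapoor receives Section 3pm.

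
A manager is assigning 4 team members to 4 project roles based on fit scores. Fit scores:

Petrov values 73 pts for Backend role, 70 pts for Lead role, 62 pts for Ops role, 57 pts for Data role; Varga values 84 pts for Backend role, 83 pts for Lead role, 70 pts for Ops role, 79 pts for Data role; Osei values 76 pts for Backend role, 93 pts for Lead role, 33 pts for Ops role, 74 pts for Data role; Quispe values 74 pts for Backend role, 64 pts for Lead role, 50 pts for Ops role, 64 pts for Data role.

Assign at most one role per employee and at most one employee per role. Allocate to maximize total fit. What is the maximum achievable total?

Max total: 308 pts

Optimal: Petrov→Ops role (62 pts), Varga→Data role (79 pts), Osei→Lead role (93 pts), Quispe→Backend role (74 pts) — total 62+79+93+74 = 308 pts.
Row-greedy (each employee in turn takes its best remaining role) gives 280 pts, worse by 28.
Swapping Osei↔Petrov (Osei→Ops role 33 pts, Petrov→Lead role 70 pts) loses 52.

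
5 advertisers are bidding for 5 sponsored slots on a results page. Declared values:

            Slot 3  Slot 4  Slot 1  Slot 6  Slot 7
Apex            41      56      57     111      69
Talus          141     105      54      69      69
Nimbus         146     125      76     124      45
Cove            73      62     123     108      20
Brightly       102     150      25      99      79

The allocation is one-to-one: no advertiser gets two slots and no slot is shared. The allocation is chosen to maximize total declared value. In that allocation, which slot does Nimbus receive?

Treat this as an assignment problem: match each advertiser to one slot.
Optimal: Apex→Slot 7 ($69), Talus→Slot 3 ($141), Nimbus→Slot 6 ($124), Cove→Slot 1 ($123), Brightly→Slot 4 ($150) — total 69+141+124+123+150 = $607.
Row-greedy (each advertiser in turn takes its best remaining slot) gives $579, worse by 28.
Next-best assignment: Apex→Slot 6, Talus→Slot 7, Nimbus→Slot 3, Cove→Slot 1, Brightly→Slot 4 = $599.
Nimbus's own top slot is Slot 3 ($146), but forcing Nimbus→Slot 3 and reassigning the rest optimally gives only $599 — worse by 8.

Nimbus receives Slot 6.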